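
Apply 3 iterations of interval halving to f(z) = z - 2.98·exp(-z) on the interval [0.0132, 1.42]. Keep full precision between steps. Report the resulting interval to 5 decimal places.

f(0.013200) = -2.927722, f(1.420000) = 0.699692 (opposite signs)
step 1: m = 0.716600, f(m) = -0.738862 < 0 → root in [0.716600, 1.420000]
step 2: m = 1.068300, f(m) = 0.044395 > 0 → root in [0.716600, 1.068300]
step 3: m = 0.892450, f(m) = -0.328310 < 0 → root in [0.892450, 1.068300]

[0.89245, 1.06830]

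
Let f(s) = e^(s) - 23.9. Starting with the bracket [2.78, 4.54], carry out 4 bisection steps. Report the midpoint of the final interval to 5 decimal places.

3.16500

f(2.780000) = -7.780979, f(4.540000) = 69.790800 (opposite signs)
step 1: m = 3.660000, f(m) = 14.961343 > 0 → root in [2.780000, 3.660000]
step 2: m = 3.220000, f(m) = 1.128120 > 0 → root in [2.780000, 3.220000]
step 3: m = 3.000000, f(m) = -3.814463 < 0 → root in [3.000000, 3.220000]
step 4: m = 3.110000, f(m) = -1.478956 < 0 → root in [3.110000, 3.220000]
Midpoint of [3.110000, 3.220000] = 3.165000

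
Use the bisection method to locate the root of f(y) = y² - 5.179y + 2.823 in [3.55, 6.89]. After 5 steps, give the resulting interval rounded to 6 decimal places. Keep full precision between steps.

f(3.550000) = -2.959950, f(6.890000) = 14.611790 (opposite signs)
step 1: m = 5.220000, f(m) = 3.037020 > 0 → root in [3.550000, 5.220000]
step 2: m = 4.385000, f(m) = -0.658690 < 0 → root in [4.385000, 5.220000]
step 3: m = 4.802500, f(m) = 1.014859 > 0 → root in [4.385000, 4.802500]
step 4: m = 4.593750, f(m) = 0.134508 > 0 → root in [4.385000, 4.593750]
step 5: m = 4.489375, f(m) = -0.272985 < 0 → root in [4.489375, 4.593750]

[4.489375, 4.593750]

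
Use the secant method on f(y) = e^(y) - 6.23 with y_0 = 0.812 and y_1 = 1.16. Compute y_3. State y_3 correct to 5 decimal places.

1.67435

f(y_0) = -3.977592, f(y_1) = -3.040067
y_2 = 1.160000 - (-3.040067)·(1.160000 - 0.812000)/(-3.040067 - (-3.977592)) = 2.288443; f(y_2) = 3.629571
y_3 = 2.288443 - (3.629571)·(2.288443 - 1.160000)/(3.629571 - (-3.040067)) = 1.674352; f(y_3) = -0.894664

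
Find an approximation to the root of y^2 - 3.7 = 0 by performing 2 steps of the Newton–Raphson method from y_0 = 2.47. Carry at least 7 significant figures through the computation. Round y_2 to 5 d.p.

Newton update: y ← y − f(y)/f'(y).
f'(y) = 2y
y_0 = 2.470000: f = 2.400900, f' = 4.940000 → y_1 = 2.470000 - (2.400900)/(4.940000) = 1.983988
y_1 = 1.983988: f = 0.236208, f' = 3.967976 → y_2 = 1.983988 - (0.236208)/(3.967976) = 1.924459

1.92446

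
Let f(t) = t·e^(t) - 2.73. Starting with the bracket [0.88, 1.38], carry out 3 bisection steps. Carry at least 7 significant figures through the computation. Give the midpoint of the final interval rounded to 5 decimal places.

f(0.880000) = -0.608408, f(1.380000) = 2.755364 (opposite signs)
step 1: m = 1.130000, f(m) = 0.768092 > 0 → root in [0.880000, 1.130000]
step 2: m = 1.005000, f(m) = 0.015567 > 0 → root in [0.880000, 1.005000]
step 3: m = 0.942500, f(m) = -0.311178 < 0 → root in [0.942500, 1.005000]
Midpoint of [0.942500, 1.005000] = 0.973750

0.97375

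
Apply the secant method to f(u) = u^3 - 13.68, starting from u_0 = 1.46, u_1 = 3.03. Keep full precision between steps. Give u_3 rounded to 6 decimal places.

f(u_0) = -10.567864, f(u_1) = 14.138127
u_2 = 3.030000 - (14.138127)·(3.030000 - 1.460000)/(14.138127 - (-10.567864)) = 2.131560; f(u_2) = -3.995160
u_3 = 2.131560 - (-3.995160)·(2.131560 - 3.030000)/(-3.995160 - (14.138127)) = 2.329506; f(u_3) = -1.038712

2.329506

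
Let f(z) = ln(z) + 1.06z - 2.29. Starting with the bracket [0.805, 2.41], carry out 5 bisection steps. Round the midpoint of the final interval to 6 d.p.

f(0.805000) = -1.653613, f(2.410000) = 1.144227 (opposite signs)
step 1: m = 1.607500, f(m) = -0.111370 < 0 → root in [1.607500, 2.410000]
step 2: m = 2.008750, f(m) = 0.536788 > 0 → root in [1.607500, 2.008750]
step 3: m = 1.808125, f(m) = 0.218903 > 0 → root in [1.607500, 1.808125]
step 4: m = 1.707813, f(m) = 0.055495 > 0 → root in [1.607500, 1.707813]
step 5: m = 1.657656, f(m) = -0.027480 < 0 → root in [1.657656, 1.707813]
Midpoint of [1.657656, 1.707813] = 1.682734

1.682734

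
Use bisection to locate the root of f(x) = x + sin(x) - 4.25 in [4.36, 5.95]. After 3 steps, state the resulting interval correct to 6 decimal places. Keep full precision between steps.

f(4.360000) = -0.828551, f(5.950000) = 1.372945 (opposite signs)
step 1: m = 5.155000, f(m) = 0.001364 > 0 → root in [4.360000, 5.155000]
step 2: m = 4.757500, f(m) = -0.491483 < 0 → root in [4.757500, 5.155000]
step 3: m = 4.956250, f(m) = -0.264163 < 0 → root in [4.956250, 5.155000]

[4.956250, 5.155000]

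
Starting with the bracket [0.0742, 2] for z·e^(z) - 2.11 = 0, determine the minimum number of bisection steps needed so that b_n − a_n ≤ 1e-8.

28

Initial width b − a = 2 − 0.0742 = 1.925800.
After n steps the width is (b−a)/2^n; need (b−a)/2^n ≤ 1e-8.
So n ≥ log₂(1.925800/1e-8) = log₂(192580000.0000) ≈ 27.5209.
Hence n = 28.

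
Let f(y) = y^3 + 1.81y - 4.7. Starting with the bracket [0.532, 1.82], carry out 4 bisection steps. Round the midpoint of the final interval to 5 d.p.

1.29675

f(0.532000) = -3.586511, f(1.820000) = 4.622768 (opposite signs)
step 1: m = 1.176000, f(m) = -0.945060 < 0 → root in [1.176000, 1.820000]
step 2: m = 1.498000, f(m) = 1.372898 > 0 → root in [1.176000, 1.498000]
step 3: m = 1.337000, f(m) = 0.109950 > 0 → root in [1.176000, 1.337000]
step 4: m = 1.256500, f(m) = -0.441983 < 0 → root in [1.256500, 1.337000]
Midpoint of [1.256500, 1.337000] = 1.296750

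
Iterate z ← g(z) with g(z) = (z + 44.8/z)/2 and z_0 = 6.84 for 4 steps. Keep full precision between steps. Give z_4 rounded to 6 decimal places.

6.693280

z_1 = g(6.840000) = 6.694854
z_2 = g(6.694854) = 6.693280
z_3 = g(6.693280) = 6.693280
z_4 = g(6.693280) = 6.693280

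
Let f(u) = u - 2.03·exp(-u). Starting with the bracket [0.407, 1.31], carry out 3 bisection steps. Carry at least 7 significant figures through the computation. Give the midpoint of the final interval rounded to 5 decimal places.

0.91494

f(0.407000) = -0.944258, f(1.310000) = 0.762265 (opposite signs)
step 1: m = 0.858500, f(m) = -0.001809 < 0 → root in [0.858500, 1.310000]
step 2: m = 1.084250, f(m) = 0.397795 > 0 → root in [0.858500, 1.084250]
step 3: m = 0.971375, f(m) = 0.202894 > 0 → root in [0.858500, 0.971375]
Midpoint of [0.858500, 0.971375] = 0.914937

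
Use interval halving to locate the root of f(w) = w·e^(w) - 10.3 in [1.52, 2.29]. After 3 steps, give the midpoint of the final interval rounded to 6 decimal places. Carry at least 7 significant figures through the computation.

f(1.520000) = -3.350218, f(2.290000) = 12.313607 (opposite signs)
step 1: m = 1.905000, f(m) = 2.500472 > 0 → root in [1.520000, 1.905000]
step 2: m = 1.712500, f(m) = -0.807953 < 0 → root in [1.712500, 1.905000]
step 3: m = 1.808750, f(m) = 0.738465 > 0 → root in [1.712500, 1.808750]
Midpoint of [1.712500, 1.808750] = 1.760625

1.760625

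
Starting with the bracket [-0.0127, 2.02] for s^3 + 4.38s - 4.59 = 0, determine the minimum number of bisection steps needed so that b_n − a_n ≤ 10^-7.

25

Initial width b − a = 2.02 − -0.0127 = 2.032700.
After n steps the width is (b−a)/2^n; need (b−a)/2^n ≤ 10^-7.
So n ≥ log₂(2.032700/10^-7) = log₂(20327000.0000) ≈ 24.2769.
Hence n = 25.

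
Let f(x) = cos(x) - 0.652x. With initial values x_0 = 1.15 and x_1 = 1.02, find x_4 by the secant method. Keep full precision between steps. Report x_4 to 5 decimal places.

f(x_0) = -0.341313, f(x_1) = -0.141674
x_2 = 1.020000 - (-0.141674)·(1.020000 - 1.150000)/(-0.141674 - (-0.341313)) = 0.927745; f(x_2) = -0.005250
x_3 = 0.927745 - (-0.005250)·(0.927745 - 1.020000)/(-0.005250 - (-0.141674)) = 0.924195; f(x_3) = -0.000098
x_4 = 0.924195 - (-0.000098)·(0.924195 - 0.927745)/(-0.000098 - (-0.005250)) = 0.924128; f(x_4) = -0.000000

0.92413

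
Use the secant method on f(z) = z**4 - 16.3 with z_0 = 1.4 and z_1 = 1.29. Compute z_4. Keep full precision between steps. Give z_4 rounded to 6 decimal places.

f(z_0) = -12.458400, f(z_1) = -13.530771
z_2 = 1.290000 - (-13.530771)·(1.290000 - 1.400000)/(-13.530771 - (-12.458400)) = 2.677938; f(z_2) = 35.128296
z_3 = 2.677938 - (35.128296)·(2.677938 - 1.290000)/(35.128296 - (-13.530771)) = 1.675948; f(z_3) = -8.410632
z_4 = 1.675948 - (-8.410632)·(1.675948 - 2.677938)/(-8.410632 - (35.128296)) = 1.869507; f(z_4) = -4.084568

1.869507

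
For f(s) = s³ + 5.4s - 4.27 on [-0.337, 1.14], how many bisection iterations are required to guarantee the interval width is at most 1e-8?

28

Initial width b − a = 1.14 − -0.337 = 1.477000.
After n steps the width is (b−a)/2^n; need (b−a)/2^n ≤ 1e-8.
So n ≥ log₂(1.477000/1e-8) = log₂(147700000.0000) ≈ 27.1381.
Hence n = 28.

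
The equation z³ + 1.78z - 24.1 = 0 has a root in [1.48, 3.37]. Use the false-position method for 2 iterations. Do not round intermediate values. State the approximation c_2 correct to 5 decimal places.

False-position update: c = (a·f(b) − b·f(a))/(f(b) − f(a)); replace the endpoint whose sign matches f(c).
f(1.480000) = -18.223808, f(3.370000) = 20.171353
step 1: c = 2.377066, f(c) = -6.437345 < 0 → new bracket [2.377066, 3.370000]
step 2: c = 2.617283, f(c) = -1.512403 < 0 → new bracket [2.617283, 3.370000]

2.61728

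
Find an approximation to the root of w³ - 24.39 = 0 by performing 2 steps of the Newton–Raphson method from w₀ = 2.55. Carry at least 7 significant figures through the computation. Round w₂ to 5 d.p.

2.90089

f'(w) = 3w²
w_0 = 2.550000: f = -7.808625, f' = 19.507500 → w_1 = 2.550000 - (-7.808625)/(19.507500) = 2.950288
w_1 = 2.950288: f = 1.289904, f' = 26.112604 → w_2 = 2.950288 - (1.289904)/(26.112604) = 2.900891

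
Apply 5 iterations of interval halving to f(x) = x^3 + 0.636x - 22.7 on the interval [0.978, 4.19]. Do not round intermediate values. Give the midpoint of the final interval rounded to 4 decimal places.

2.7346

f(0.978000) = -21.142551, f(4.190000) = 53.524899 (opposite signs)
step 1: m = 2.584000, f(m) = -3.803063 < 0 → root in [2.584000, 4.190000]
step 2: m = 3.387000, f(m) = 18.309014 > 0 → root in [2.584000, 3.387000]
step 3: m = 2.985500, f(m) = 5.809167 > 0 → root in [2.584000, 2.985500]
step 4: m = 2.784750, f(m) = 0.666371 > 0 → root in [2.584000, 2.784750]
step 5: m = 2.684375, f(m) = -1.649483 < 0 → root in [2.684375, 2.784750]
Midpoint of [2.684375, 2.784750] = 2.734563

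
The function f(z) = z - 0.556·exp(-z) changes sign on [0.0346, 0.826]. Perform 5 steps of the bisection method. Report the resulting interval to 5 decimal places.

f(0.034600) = -0.502491, f(0.826000) = 0.582585 (opposite signs)
step 1: m = 0.430300, f(m) = 0.068725 > 0 → root in [0.034600, 0.430300]
step 2: m = 0.232450, f(m) = -0.208230 < 0 → root in [0.232450, 0.430300]
step 3: m = 0.331375, f(m) = -0.067797 < 0 → root in [0.331375, 0.430300]
step 4: m = 0.380837, f(m) = 0.000929 > 0 → root in [0.331375, 0.380837]
step 5: m = 0.356106, f(m) = -0.033315 < 0 → root in [0.356106, 0.380837]

[0.35611, 0.38084]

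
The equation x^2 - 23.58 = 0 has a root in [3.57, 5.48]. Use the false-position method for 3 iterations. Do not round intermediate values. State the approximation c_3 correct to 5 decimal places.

False-position update: c = (a·f(b) − b·f(a))/(f(b) − f(a)); replace the endpoint whose sign matches f(c).
f(3.570000) = -10.835100, f(5.480000) = 6.450400
step 1: c = 4.767249, f(c) = -0.853341 < 0 → new bracket [4.767249, 5.480000]
step 2: c = 4.850524, f(c) = -0.052420 < 0 → new bracket [4.850524, 5.480000]
step 3: c = 4.855598, f(c) = -0.003168 < 0 → new bracket [4.855598, 5.480000]

4.85560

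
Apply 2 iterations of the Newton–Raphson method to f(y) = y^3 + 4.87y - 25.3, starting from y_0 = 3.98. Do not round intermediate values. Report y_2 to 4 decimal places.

f'(y) = 3y^2 + 4.87
y_0 = 3.980000: f = 57.127392, f' = 52.391200 → y_1 = 3.980000 - (57.127392)/(52.391200) = 2.889599
y_1 = 2.889599: f = 12.899884, f' = 29.919355 → y_2 = 2.889599 - (12.899884)/(29.919355) = 2.458444

2.4584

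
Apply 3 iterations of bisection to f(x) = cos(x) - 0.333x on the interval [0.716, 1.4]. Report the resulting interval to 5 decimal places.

[1.14350, 1.22900]

f(0.716000) = 0.516009, f(1.400000) = -0.296233 (opposite signs)
step 1: m = 1.058000, f(m) = 0.138302 > 0 → root in [1.058000, 1.400000]
step 2: m = 1.229000, f(m) = -0.074077 < 0 → root in [1.058000, 1.229000]
step 3: m = 1.143500, f(m) = 0.033626 > 0 → root in [1.143500, 1.229000]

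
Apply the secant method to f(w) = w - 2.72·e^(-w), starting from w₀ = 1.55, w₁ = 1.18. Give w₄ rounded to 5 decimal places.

f(w_0) = 0.972686, f(w_1) = 0.344202
w_2 = 1.180000 - (0.344202)·(1.180000 - 1.550000)/(0.344202 - (0.972686)) = 0.977362; f(w_2) = -0.046181
w_3 = 0.977362 - (-0.046181)·(0.977362 - 1.180000)/(-0.046181 - (0.344202)) = 1.001333; f(w_3) = 0.002034
w_4 = 1.001333 - (0.002034)·(1.001333 - 0.977362)/(0.002034 - (-0.046181)) = 1.000322; f(w_4) = 0.000012

1.00032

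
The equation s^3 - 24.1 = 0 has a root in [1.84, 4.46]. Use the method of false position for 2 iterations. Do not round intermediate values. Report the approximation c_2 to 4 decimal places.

False-position update: c = (a·f(b) − b·f(a))/(f(b) − f(a)); replace the endpoint whose sign matches f(c).
f(1.840000) = -17.870496, f(4.460000) = 64.616536
step 1: c = 2.407613, f(c) = -10.144032 < 0 → new bracket [2.407613, 4.460000]
step 2: c = 2.686095, f(c) = -4.719540 < 0 → new bracket [2.686095, 4.460000]

2.6861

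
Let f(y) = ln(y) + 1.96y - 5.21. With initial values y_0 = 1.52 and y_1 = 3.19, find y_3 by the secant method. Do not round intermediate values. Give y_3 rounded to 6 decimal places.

Secant update: y_(k+1) = y_k − f(y_k)·(y_k − y_(k-1))/(f(y_k) − f(y_(k-1))).
f(y_0) = -1.812090, f(y_1) = 2.202421
y_2 = 3.190000 - (2.202421)·(3.190000 - 1.520000)/(2.202421 - (-1.812090)) = 2.273813; f(y_2) = 0.068131
y_3 = 2.273813 - (0.068131)·(2.273813 - 3.190000)/(0.068131 - (2.202421)) = 2.244566; f(y_3) = -0.002138

2.244566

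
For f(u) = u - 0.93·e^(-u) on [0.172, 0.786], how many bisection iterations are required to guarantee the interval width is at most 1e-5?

Initial width b − a = 0.786 − 0.172 = 0.614000.
After n steps the width is (b−a)/2^n; need (b−a)/2^n ≤ 1e-5.
So n ≥ log₂(0.614000/1e-5) = log₂(61400.0000) ≈ 15.9060.
Hence n = 16.

16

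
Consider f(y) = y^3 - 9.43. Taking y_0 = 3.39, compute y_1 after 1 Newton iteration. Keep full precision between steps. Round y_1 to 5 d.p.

2.53352

f'(y) = 3y^2
y_0 = 3.390000: f = 29.528219, f' = 34.476300 → y_1 = 3.390000 - (29.528219)/(34.476300) = 2.533521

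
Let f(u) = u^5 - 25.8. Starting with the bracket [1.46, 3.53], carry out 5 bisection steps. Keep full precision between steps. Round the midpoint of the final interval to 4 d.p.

1.9452

f(1.460000) = -19.166171, f(3.530000) = 522.317322 (opposite signs)
step 1: m = 2.495000, f(m) = 70.883586 > 0 → root in [1.460000, 2.495000]
step 2: m = 1.977500, f(m) = 4.440047 > 0 → root in [1.460000, 1.977500]
step 3: m = 1.718750, f(m) = -10.800957 < 0 → root in [1.718750, 1.977500]
step 4: m = 1.848125, f(m) = -4.239605 < 0 → root in [1.848125, 1.977500]
step 5: m = 1.912813, f(m) = -0.192805 < 0 → root in [1.912813, 1.977500]
Midpoint of [1.912813, 1.977500] = 1.945156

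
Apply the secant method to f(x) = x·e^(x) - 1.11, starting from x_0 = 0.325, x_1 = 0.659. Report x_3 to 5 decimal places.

f(x_0) = -0.660190, f(x_1) = 0.163754
x_2 = 0.659000 - (0.163754)·(0.659000 - 0.325000)/(0.163754 - (-0.660190)) = 0.592620; f(x_2) = -0.038117
x_3 = 0.592620 - (-0.038117)·(0.592620 - 0.659000)/(-0.038117 - (0.163754)) = 0.605153; f(x_3) = -0.001641

0.60515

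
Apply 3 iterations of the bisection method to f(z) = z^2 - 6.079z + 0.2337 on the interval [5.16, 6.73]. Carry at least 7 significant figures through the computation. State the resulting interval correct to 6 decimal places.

[5.945000, 6.141250]

f(5.160000) = -4.508340, f(6.730000) = 4.614930 (opposite signs)
step 1: m = 5.945000, f(m) = -0.562930 < 0 → root in [5.945000, 6.730000]
step 2: m = 6.337500, f(m) = 1.871944 > 0 → root in [5.945000, 6.337500]
step 3: m = 6.141250, f(m) = 0.615993 > 0 → root in [5.945000, 6.141250]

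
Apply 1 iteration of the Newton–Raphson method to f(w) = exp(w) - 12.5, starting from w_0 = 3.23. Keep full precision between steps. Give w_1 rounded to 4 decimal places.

2.7245

Newton update: w ← w − f(w)/f'(w).
f'(w) = exp(w)
w_0 = 3.230000: f = 12.779657, f' = 25.279657 → w_1 = 3.230000 - (12.779657)/(25.279657) = 2.724469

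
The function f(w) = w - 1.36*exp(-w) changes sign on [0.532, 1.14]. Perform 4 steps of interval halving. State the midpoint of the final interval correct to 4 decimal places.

f(0.532000) = -0.266903, f(1.140000) = 0.705046 (opposite signs)
step 1: m = 0.836000, f(m) = 0.246520 > 0 → root in [0.532000, 0.836000]
step 2: m = 0.684000, f(m) = -0.002249 < 0 → root in [0.684000, 0.836000]
step 3: m = 0.760000, f(m) = 0.123974 > 0 → root in [0.684000, 0.760000]
step 4: m = 0.722000, f(m) = 0.061340 > 0 → root in [0.684000, 0.722000]
Midpoint of [0.684000, 0.722000] = 0.703000

0.7030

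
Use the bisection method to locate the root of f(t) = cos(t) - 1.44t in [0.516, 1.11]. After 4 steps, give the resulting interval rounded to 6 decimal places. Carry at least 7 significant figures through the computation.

[0.553125, 0.590250]

f(0.516000) = 0.126760, f(1.110000) = -1.153738 (opposite signs)
step 1: m = 0.813000, f(m) = -0.483398 < 0 → root in [0.516000, 0.813000]
step 2: m = 0.664500, f(m) = -0.169655 < 0 → root in [0.516000, 0.664500]
step 3: m = 0.590250, f(m) = -0.019158 < 0 → root in [0.516000, 0.590250]
step 4: m = 0.553125, f(m) = 0.054387 > 0 → root in [0.553125, 0.590250]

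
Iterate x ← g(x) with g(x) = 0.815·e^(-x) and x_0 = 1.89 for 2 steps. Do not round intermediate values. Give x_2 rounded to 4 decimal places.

x_1 = g(1.890000) = 0.123124
x_2 = g(0.123124) = 0.720586

0.7206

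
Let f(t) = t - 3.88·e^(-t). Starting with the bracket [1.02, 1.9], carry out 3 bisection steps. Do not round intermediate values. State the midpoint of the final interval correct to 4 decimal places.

1.1850

f(1.020000) = -0.379108, f(1.900000) = 1.319674 (opposite signs)
step 1: m = 1.460000, f(m) = 0.558923 > 0 → root in [1.020000, 1.460000]
step 2: m = 1.240000, f(m) = 0.117189 > 0 → root in [1.020000, 1.240000]
step 3: m = 1.130000, f(m) = -0.123369 < 0 → root in [1.130000, 1.240000]
Midpoint of [1.130000, 1.240000] = 1.185000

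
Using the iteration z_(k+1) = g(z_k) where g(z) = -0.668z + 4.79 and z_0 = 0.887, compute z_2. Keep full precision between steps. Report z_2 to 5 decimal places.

1.98608

z_1 = g(0.887000) = 4.197484
z_2 = g(4.197484) = 1.986081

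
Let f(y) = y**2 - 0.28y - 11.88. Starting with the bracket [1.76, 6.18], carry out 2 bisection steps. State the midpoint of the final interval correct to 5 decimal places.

3.41750

f(1.760000) = -9.275200, f(6.180000) = 24.582000 (opposite signs)
step 1: m = 3.970000, f(m) = 2.769300 > 0 → root in [1.760000, 3.970000]
step 2: m = 2.865000, f(m) = -4.473975 < 0 → root in [2.865000, 3.970000]
Midpoint of [2.865000, 3.970000] = 3.417500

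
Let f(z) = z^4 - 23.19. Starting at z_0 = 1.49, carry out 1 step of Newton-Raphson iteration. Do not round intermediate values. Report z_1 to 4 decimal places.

Newton update: z ← z − f(z)/f'(z).
f'(z) = 4z^3
z_0 = 1.490000: f = -18.261156, f' = 13.231796 → z_1 = 1.490000 - (-18.261156)/(13.231796) = 2.870097

2.8701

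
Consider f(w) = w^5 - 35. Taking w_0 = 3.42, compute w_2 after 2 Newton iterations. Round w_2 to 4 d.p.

2.3457

f'(w) = 5w^4
w_0 = 3.420000: f = 432.875744, f' = 684.028865 → w_1 = 3.420000 - (432.875744)/(684.028865) = 2.787167
w_1 = 2.787167: f = 133.195856, f' = 301.732602 → w_2 = 2.787167 - (133.195856)/(301.732602) = 2.345731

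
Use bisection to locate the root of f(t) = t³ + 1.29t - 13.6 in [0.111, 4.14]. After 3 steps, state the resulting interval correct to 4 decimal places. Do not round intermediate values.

f(0.111000) = -13.455442, f(4.140000) = 62.698544 (opposite signs)
step 1: m = 2.125500, f(m) = -1.255627 < 0 → root in [2.125500, 4.140000]
step 2: m = 3.132750, f(m) = 21.186440 > 0 → root in [2.125500, 3.132750]
step 3: m = 2.629125, f(m) = 7.964867 > 0 → root in [2.125500, 2.629125]

[2.1255, 2.6291]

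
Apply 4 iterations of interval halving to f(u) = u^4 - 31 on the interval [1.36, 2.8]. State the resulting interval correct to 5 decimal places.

f(1.360000) = -27.578980, f(2.800000) = 30.465600 (opposite signs)
step 1: m = 2.080000, f(m) = -12.282263 < 0 → root in [2.080000, 2.800000]
step 2: m = 2.440000, f(m) = 4.445353 > 0 → root in [2.080000, 2.440000]
step 3: m = 2.260000, f(m) = -4.912422 < 0 → root in [2.260000, 2.440000]
step 4: m = 2.350000, f(m) = -0.501994 < 0 → root in [2.350000, 2.440000]

[2.35000, 2.44000]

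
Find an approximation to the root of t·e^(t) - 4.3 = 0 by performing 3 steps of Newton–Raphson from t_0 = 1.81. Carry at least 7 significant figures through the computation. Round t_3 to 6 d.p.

1.242225

Newton update: t ← t − f(t)/f'(t).
f'(t) = (t + 1)·e^(t)
t_0 = 1.810000: f = 6.759910, f' = 17.170357 → t_1 = 1.810000 - (6.759910)/(17.170357) = 1.416303
t_1 = 1.416303: f = 1.537799, f' = 9.959654 → t_2 = 1.416303 - (1.537799)/(9.959654) = 1.261901
t_2 = 1.261901: f = 0.157195, f' = 7.989324 → t_3 = 1.261901 - (0.157195)/(7.989324) = 1.242225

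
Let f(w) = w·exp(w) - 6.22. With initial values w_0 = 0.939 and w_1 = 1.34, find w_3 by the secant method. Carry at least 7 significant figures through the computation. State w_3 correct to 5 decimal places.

1.44968

Secant update: w_(k+1) = w_k − f(w_k)·(w_k − w_(k-1))/(f(w_k) − f(w_(k-1))).
f(w_0) = -3.818580, f(w_1) = -1.102482
w_2 = 1.340000 - (-1.102482)·(1.340000 - 0.939000)/(-1.102482 - (-3.818580)) = 1.502768; f(w_2) = 0.533612
w_3 = 1.502768 - (0.533612)·(1.502768 - 1.340000)/(0.533612 - (-1.102482)) = 1.449682; f(w_3) = -0.041810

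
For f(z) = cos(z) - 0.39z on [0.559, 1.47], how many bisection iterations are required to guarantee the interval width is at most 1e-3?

10

Initial width b − a = 1.47 − 0.559 = 0.911000.
After n steps the width is (b−a)/2^n; need (b−a)/2^n ≤ 1e-3.
So n ≥ log₂(0.911000/1e-3) = log₂(911.0000) ≈ 9.8313.
Hence n = 10.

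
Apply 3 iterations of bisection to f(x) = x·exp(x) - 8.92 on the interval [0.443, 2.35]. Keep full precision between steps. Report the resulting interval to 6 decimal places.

f(0.443000) = -8.230084, f(2.350000) = 15.721089 (opposite signs)
step 1: m = 1.396500, f(m) = -3.276699 < 0 → root in [1.396500, 2.350000]
step 2: m = 1.873250, f(m) = 3.273767 > 0 → root in [1.396500, 1.873250]
step 3: m = 1.634875, f(m) = -0.535026 < 0 → root in [1.634875, 1.873250]

[1.634875, 1.873250]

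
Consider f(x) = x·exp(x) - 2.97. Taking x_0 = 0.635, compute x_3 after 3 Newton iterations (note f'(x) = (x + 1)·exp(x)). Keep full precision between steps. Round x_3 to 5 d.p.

x_0 = 0.635000: f = -1.771741, f' = 3.085281 → x_1 = 0.635000 - (-1.771741)/(3.085281) = 1.209256
x_1 = 1.209256: f = 1.082205, f' = 7.403195 → x_2 = 1.209256 - (1.082205)/(7.403195) = 1.063075
x_2 = 1.063075: f = 0.107880, f' = 5.973140 → x_3 = 1.063075 - (0.107880)/(5.973140) = 1.045014

1.04501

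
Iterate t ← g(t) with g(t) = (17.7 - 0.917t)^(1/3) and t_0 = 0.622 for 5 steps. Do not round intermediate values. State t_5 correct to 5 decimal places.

2.48889

t_1 = g(0.622000) = 2.577800
t_2 = g(2.577800) = 2.484499
t_3 = g(2.484499) = 2.489111
t_4 = g(2.489111) = 2.488883
t_5 = g(2.488883) = 2.488894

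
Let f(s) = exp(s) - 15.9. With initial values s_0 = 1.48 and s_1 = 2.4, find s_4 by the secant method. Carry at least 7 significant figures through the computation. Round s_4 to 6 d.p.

2.757883

f(s_0) = -11.507054, f(s_1) = -4.876824
s_2 = 2.400000 - (-4.876824)·(2.400000 - 1.480000)/(-4.876824 - (-11.507054)) = 3.076700; f(s_2) = 5.786720
s_3 = 3.076700 - (5.786720)·(3.076700 - 2.400000)/(5.786720 - (-4.876824)) = 2.709479; f(s_3) = -0.878547
s_4 = 2.709479 - (-0.878547)·(2.709479 - 3.076700)/(-0.878547 - (5.786720)) = 2.757883; f(s_4) = -0.133576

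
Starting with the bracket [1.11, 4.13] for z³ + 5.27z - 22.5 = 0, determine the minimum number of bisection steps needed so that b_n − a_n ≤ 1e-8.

Initial width b − a = 4.13 − 1.11 = 3.020000.
After n steps the width is (b−a)/2^n; need (b−a)/2^n ≤ 1e-8.
So n ≥ log₂(3.020000/1e-8) = log₂(302000000.0000) ≈ 28.1700.
Hence n = 29.

29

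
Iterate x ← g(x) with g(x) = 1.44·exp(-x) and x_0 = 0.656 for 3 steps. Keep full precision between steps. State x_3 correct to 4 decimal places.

0.7280

x_1 = g(0.656000) = 0.747249
x_2 = g(0.747249) = 0.682082
x_3 = g(0.682082) = 0.728011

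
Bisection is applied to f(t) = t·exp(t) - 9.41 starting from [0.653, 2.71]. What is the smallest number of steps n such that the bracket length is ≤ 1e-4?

15

Initial width b − a = 2.71 − 0.653 = 2.057000.
After n steps the width is (b−a)/2^n; need (b−a)/2^n ≤ 1e-4.
So n ≥ log₂(2.057000/1e-4) = log₂(20570.0000) ≈ 14.3283.
Hence n = 15.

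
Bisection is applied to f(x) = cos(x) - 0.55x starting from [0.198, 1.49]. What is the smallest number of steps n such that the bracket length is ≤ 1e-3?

Initial width b − a = 1.49 − 0.198 = 1.292000.
After n steps the width is (b−a)/2^n; need (b−a)/2^n ≤ 1e-3.
So n ≥ log₂(1.292000/1e-3) = log₂(1292.0000) ≈ 10.3354.
Hence n = 11.

11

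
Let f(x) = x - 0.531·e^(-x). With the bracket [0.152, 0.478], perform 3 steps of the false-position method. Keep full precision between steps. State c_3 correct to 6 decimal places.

0.367648

False-position update: c = (a·f(b) − b·f(a))/(f(b) − f(a)); replace the endpoint whose sign matches f(c).
f(0.152000) = -0.304123, f(0.478000) = 0.148768
step 1: c = 0.370914, f(c) = 0.004469 > 0 → new bracket [0.152000, 0.370914]
step 2: c = 0.367744, f(c) = 0.000135 > 0 → new bracket [0.152000, 0.367744]
step 3: c = 0.367648, f(c) = 0.000004 > 0 → new bracket [0.152000, 0.367648]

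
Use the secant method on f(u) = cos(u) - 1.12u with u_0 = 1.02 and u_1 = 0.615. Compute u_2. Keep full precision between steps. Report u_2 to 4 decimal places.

0.6844

Secant update: u_(k+1) = u_k − f(u_k)·(u_k − u_(k-1))/(f(u_k) − f(u_(k-1))).
f(u_0) = -0.619034, f(u_1) = 0.127973
u_2 = 0.615000 - (0.127973)·(0.615000 - 1.020000)/(0.127973 - (-0.619034)) = 0.684382; f(u_2) = 0.008301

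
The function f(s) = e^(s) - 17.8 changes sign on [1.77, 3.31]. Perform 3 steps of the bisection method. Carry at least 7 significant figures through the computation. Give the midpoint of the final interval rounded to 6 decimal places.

f(1.770000) = -11.929147, f(3.310000) = 9.585125 (opposite signs)
step 1: m = 2.540000, f(m) = -5.120329 < 0 → root in [2.540000, 3.310000]
step 2: m = 2.925000, f(m) = 0.834226 > 0 → root in [2.540000, 2.925000]
step 3: m = 2.732500, f(m) = -2.428733 < 0 → root in [2.732500, 2.925000]
Midpoint of [2.732500, 2.925000] = 2.828750

2.828750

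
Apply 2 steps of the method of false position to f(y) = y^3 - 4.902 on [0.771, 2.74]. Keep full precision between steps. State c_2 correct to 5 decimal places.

False-position update: c = (a·f(b) − b·f(a))/(f(b) − f(a)); replace the endpoint whose sign matches f(c).
f(0.771000) = -4.443686, f(2.740000) = 15.668824
step 1: c = 1.206034, f(c) = -3.147804 < 0 → new bracket [1.206034, 2.740000]
step 2: c = 1.462648, f(c) = -1.772897 < 0 → new bracket [1.462648, 2.740000]

1.46265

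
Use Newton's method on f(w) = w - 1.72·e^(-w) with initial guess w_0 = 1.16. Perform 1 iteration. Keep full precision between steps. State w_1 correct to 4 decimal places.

0.7567

f'(w) = 1 + 1.72·e^(-w)
w_0 = 1.160000: f = 0.620804, f' = 1.539196 → w_1 = 1.160000 - (0.620804)/(1.539196) = 0.756670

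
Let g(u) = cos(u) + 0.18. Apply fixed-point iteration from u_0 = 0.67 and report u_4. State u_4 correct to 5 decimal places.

0.79262

u_1 = g(0.670000) = 0.963822
u_2 = g(0.963822) = 0.750385
u_3 = g(0.750385) = 0.911426
u_4 = g(0.911426) = 0.792619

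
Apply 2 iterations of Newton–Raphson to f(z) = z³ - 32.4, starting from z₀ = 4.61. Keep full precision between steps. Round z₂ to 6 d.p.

3.229635

f'(z) = 3z²
z_0 = 4.610000: f = 65.572181, f' = 63.756300 → z_1 = 4.610000 - (65.572181)/(63.756300) = 3.581518
z_1 = 3.581518: f = 13.541118, f' = 38.481822 → z_2 = 3.581518 - (13.541118)/(38.481822) = 3.229635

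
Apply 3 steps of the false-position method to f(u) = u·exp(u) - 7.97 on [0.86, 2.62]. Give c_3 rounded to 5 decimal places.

1.46837

False-position update: c = (a·f(b) − b·f(a))/(f(b) − f(a)); replace the endpoint whose sign matches f(c).
f(0.860000) = -5.937682, f(2.620000) = 28.017596
step 1: c = 1.167767, f(c) = -4.215854 < 0 → new bracket [1.167767, 2.620000]
step 2: c = 1.357707, f(c) = -2.692231 < 0 → new bracket [1.357707, 2.620000]
step 3: c = 1.468368, f(c) = -1.594139 < 0 → new bracket [1.468368, 2.620000]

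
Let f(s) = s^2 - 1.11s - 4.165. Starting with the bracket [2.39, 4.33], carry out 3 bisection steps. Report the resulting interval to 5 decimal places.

f(2.390000) = -1.105800, f(4.330000) = 9.777600 (opposite signs)
step 1: m = 3.360000, f(m) = 3.395000 > 0 → root in [2.390000, 3.360000]
step 2: m = 2.875000, f(m) = 0.909375 > 0 → root in [2.390000, 2.875000]
step 3: m = 2.632500, f(m) = -0.157019 < 0 → root in [2.632500, 2.875000]

[2.63250, 2.87500]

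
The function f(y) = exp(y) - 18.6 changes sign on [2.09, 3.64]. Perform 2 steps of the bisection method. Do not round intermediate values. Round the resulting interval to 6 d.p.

[2.865000, 3.252500]

f(2.090000) = -10.515085, f(3.640000) = 19.491837 (opposite signs)
step 1: m = 2.865000, f(m) = -1.050947 < 0 → root in [2.865000, 3.640000]
step 2: m = 3.252500, f(m) = 7.254896 > 0 → root in [2.865000, 3.252500]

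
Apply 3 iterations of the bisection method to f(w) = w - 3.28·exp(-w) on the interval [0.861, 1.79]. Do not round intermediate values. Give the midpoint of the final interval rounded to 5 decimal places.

f(0.861000) = -0.525584, f(1.790000) = 1.242371 (opposite signs)
step 1: m = 1.325500, f(m) = 0.454102 > 0 → root in [0.861000, 1.325500]
step 2: m = 1.093250, f(m) = -0.005962 < 0 → root in [1.093250, 1.325500]
step 3: m = 1.209375, f(m) = 0.230676 > 0 → root in [1.093250, 1.209375]
Midpoint of [1.093250, 1.209375] = 1.151312

1.15131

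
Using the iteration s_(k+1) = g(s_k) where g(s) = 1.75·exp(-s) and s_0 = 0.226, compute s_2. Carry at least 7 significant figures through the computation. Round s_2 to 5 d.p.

s_1 = g(0.226000) = 1.396007
s_2 = g(1.396007) = 0.433271

0.43327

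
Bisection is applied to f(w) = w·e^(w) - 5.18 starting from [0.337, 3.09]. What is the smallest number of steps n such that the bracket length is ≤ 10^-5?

19

Initial width b − a = 3.09 − 0.337 = 2.753000.
After n steps the width is (b−a)/2^n; need (b−a)/2^n ≤ 10^-5.
So n ≥ log₂(2.753000/10^-5) = log₂(275300.0000) ≈ 18.0706.
Hence n = 19.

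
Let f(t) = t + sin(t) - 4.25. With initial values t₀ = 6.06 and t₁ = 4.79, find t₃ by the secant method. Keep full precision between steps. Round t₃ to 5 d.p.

f(t_0) = 1.588663, f(t_1) = -0.456990
t_2 = 4.790000 - (-0.456990)·(4.790000 - 6.060000)/(-0.456990 - (1.588663)) = 5.073712; f(t_2) = -0.111717
t_3 = 5.073712 - (-0.111717)·(5.073712 - 4.790000)/(-0.111717 - (-0.456990)) = 5.165511; f(t_3) = 0.016427

5.16551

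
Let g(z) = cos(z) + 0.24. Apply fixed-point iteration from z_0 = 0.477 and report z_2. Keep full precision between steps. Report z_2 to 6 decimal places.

0.668128

z_1 = g(0.477000) = 1.128376
z_2 = g(1.128376) = 0.668128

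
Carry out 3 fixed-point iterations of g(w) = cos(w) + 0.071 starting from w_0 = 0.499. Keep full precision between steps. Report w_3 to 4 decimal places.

0.8650

w_1 = g(0.499000) = 0.949062
w_2 = g(0.949062) = 0.653446
w_3 = g(0.653446) = 0.864993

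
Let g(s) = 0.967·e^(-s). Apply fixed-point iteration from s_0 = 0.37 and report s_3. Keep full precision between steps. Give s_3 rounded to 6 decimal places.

0.588959

s_1 = g(0.370000) = 0.667940
s_2 = g(0.667940) = 0.495843
s_3 = g(0.495843) = 0.588959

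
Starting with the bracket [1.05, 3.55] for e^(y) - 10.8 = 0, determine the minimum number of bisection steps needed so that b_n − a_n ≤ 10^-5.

18

Initial width b − a = 3.55 − 1.05 = 2.500000.
After n steps the width is (b−a)/2^n; need (b−a)/2^n ≤ 10^-5.
So n ≥ log₂(2.500000/10^-5) = log₂(250000.0000) ≈ 17.9316.
Hence n = 18.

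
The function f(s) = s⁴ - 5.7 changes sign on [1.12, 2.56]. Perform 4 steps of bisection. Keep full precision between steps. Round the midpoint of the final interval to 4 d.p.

f(1.120000) = -4.126481, f(2.560000) = 37.249673 (opposite signs)
step 1: m = 1.840000, f(m) = 5.762287 > 0 → root in [1.120000, 1.840000]
step 2: m = 1.480000, f(m) = -0.902148 < 0 → root in [1.480000, 1.840000]
step 3: m = 1.660000, f(m) = 1.893331 > 0 → root in [1.480000, 1.660000]
step 4: m = 1.570000, f(m) = 0.375732 > 0 → root in [1.480000, 1.570000]
Midpoint of [1.480000, 1.570000] = 1.525000

1.5250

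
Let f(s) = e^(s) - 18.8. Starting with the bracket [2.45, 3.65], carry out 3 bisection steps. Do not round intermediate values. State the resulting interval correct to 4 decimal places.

f(2.450000) = -7.211653, f(3.650000) = 19.674666 (opposite signs)
step 1: m = 3.050000, f(m) = 2.315344 > 0 → root in [2.450000, 3.050000]
step 2: m = 2.750000, f(m) = -3.157368 < 0 → root in [2.750000, 3.050000]
step 3: m = 2.900000, f(m) = -0.625855 < 0 → root in [2.900000, 3.050000]

[2.9000, 3.0500]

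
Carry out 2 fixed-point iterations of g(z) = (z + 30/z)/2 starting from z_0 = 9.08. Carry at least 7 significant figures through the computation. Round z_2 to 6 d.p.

z_1 = g(9.080000) = 6.191982
z_2 = g(6.191982) = 5.518479

5.518479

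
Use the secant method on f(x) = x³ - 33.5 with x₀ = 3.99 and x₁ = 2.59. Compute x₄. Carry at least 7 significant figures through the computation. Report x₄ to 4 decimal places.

f(x_0) = 30.021199, f(x_1) = -16.126021
x_2 = 2.590000 - (-16.126021)·(2.590000 - 3.990000)/(-16.126021 - (30.021199)) = 3.079226; f(x_2) = -4.303904
x_3 = 3.079226 - (-4.303904)·(3.079226 - 2.590000)/(-4.303904 - (-16.126021)) = 3.257332; f(x_3) = 1.060969
x_4 = 3.257332 - (1.060969)·(3.257332 - 3.079226)/(1.060969 - (-4.303904)) = 3.222109; f(x_4) = -0.048106

3.2221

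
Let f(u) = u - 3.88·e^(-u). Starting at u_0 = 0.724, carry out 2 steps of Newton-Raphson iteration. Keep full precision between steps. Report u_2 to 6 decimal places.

f'(u) = 1 + 3.88·e^(-u)
u_0 = 0.724000: f = -1.157059, f' = 2.881059 → u_1 = 0.724000 - (-1.157059)/(2.881059) = 1.125609
u_1 = 1.125609: f = -0.133276, f' = 2.258885 → u_2 = 1.125609 - (-0.133276)/(2.258885) = 1.184610

1.184610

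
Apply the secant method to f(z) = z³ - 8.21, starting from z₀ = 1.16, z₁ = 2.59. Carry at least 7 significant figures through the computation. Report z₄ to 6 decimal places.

2.026560

f(z_0) = -6.649104, f(z_1) = 9.163979
z_2 = 2.590000 - (9.163979)·(2.590000 - 1.160000)/(9.163979 - (-6.649104)) = 1.761288; f(z_2) = -2.746245
z_3 = 1.761288 - (-2.746245)·(1.761288 - 2.590000)/(-2.746245 - (9.163979)) = 1.952371; f(z_3) = -0.768039
z_4 = 1.952371 - (-0.768039)·(1.952371 - 1.761288)/(-0.768039 - (-2.746245)) = 2.026560; f(z_4) = 0.112968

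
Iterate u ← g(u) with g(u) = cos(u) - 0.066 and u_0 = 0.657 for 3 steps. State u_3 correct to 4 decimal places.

u_1 = g(0.657000) = 0.725828
u_2 = g(0.725828) = 0.681950
u_3 = g(0.681950) = 0.710345

0.7103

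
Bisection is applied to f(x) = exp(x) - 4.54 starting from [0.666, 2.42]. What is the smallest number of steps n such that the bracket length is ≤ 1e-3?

Initial width b − a = 2.42 − 0.666 = 1.754000.
After n steps the width is (b−a)/2^n; need (b−a)/2^n ≤ 1e-3.
So n ≥ log₂(1.754000/1e-3) = log₂(1754.0000) ≈ 10.7764.
Hence n = 11.

11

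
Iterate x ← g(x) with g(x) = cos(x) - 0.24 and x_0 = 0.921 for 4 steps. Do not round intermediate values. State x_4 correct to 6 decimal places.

0.623504

x_1 = g(0.921000) = 0.365024
x_2 = g(0.365024) = 0.694115
x_3 = g(0.694115) = 0.528620
x_4 = g(0.528620) = 0.623504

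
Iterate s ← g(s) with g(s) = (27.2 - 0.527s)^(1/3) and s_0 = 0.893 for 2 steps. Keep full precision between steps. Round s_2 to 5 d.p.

2.94816

s_1 = g(0.893000) = 2.989944
s_2 = g(2.989944) = 2.948157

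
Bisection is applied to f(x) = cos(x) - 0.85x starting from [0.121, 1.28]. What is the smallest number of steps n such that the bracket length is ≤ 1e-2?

Initial width b − a = 1.28 − 0.121 = 1.159000.
After n steps the width is (b−a)/2^n; need (b−a)/2^n ≤ 1e-2.
So n ≥ log₂(1.159000/1e-2) = log₂(115.9000) ≈ 6.8567.
Hence n = 7.

7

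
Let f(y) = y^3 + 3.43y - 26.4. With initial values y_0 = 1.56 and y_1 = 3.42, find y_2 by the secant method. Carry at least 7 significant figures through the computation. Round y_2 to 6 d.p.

2.313555

Secant update: y_(k+1) = y_k − f(y_k)·(y_k − y_(k-1))/(f(y_k) − f(y_(k-1))).
f(y_0) = -17.252784, f(y_1) = 25.332288
y_2 = 3.420000 - (25.332288)·(3.420000 - 1.560000)/(25.332288 - (-17.252784)) = 2.313555; f(y_2) = -6.081125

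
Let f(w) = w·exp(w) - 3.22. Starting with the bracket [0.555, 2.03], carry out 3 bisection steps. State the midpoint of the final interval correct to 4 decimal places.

1.0159

f(0.555000) = -2.253223, f(2.030000) = 12.236595 (opposite signs)
step 1: m = 1.292500, f(m) = 1.487130 > 0 → root in [0.555000, 1.292500]
step 2: m = 0.923750, f(m) = -0.893334 < 0 → root in [0.923750, 1.292500]
step 3: m = 1.108125, f(m) = 0.136150 > 0 → root in [0.923750, 1.108125]
Midpoint of [0.923750, 1.108125] = 1.015938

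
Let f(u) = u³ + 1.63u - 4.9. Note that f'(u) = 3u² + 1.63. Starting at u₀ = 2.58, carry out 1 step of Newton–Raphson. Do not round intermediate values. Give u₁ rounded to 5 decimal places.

u_0 = 2.580000: f = 16.478912, f' = 21.599200 → u_1 = 2.580000 - (16.478912)/(21.599200) = 1.817059

1.81706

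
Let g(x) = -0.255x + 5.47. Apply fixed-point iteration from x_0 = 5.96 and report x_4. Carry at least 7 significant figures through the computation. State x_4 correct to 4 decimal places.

x_1 = g(5.960000) = 3.950200
x_2 = g(3.950200) = 4.462699
x_3 = g(4.462699) = 4.332012
x_4 = g(4.332012) = 4.365337

4.3653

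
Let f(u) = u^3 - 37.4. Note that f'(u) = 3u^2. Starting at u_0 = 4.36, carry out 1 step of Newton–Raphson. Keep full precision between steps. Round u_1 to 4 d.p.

3.5625

u_0 = 4.360000: f = 45.481856, f' = 57.028800 → u_1 = 4.360000 - (45.481856)/(57.028800) = 3.562476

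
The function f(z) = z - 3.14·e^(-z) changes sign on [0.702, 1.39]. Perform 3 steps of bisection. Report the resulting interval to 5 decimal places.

[1.04600, 1.13200]

f(0.702000) = -0.854162, f(1.390000) = 0.607904 (opposite signs)
step 1: m = 1.046000, f(m) = -0.057209 < 0 → root in [1.046000, 1.390000]
step 2: m = 1.218000, f(m) = 0.289121 > 0 → root in [1.046000, 1.218000]
step 3: m = 1.132000, f(m) = 0.119702 > 0 → root in [1.046000, 1.132000]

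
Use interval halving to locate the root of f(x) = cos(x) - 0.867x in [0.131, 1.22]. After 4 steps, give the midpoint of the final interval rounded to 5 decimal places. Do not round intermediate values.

0.77759

f(0.131000) = 0.877855, f(1.220000) = -0.714094 (opposite signs)
step 1: m = 0.675500, f(m) = 0.194736 > 0 → root in [0.675500, 1.220000]
step 2: m = 0.947750, f(m) = -0.238187 < 0 → root in [0.675500, 0.947750]
step 3: m = 0.811625, f(m) = -0.015358 < 0 → root in [0.675500, 0.811625]
step 4: m = 0.743563, f(m) = 0.091393 > 0 → root in [0.743563, 0.811625]
Midpoint of [0.743563, 0.811625] = 0.777594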